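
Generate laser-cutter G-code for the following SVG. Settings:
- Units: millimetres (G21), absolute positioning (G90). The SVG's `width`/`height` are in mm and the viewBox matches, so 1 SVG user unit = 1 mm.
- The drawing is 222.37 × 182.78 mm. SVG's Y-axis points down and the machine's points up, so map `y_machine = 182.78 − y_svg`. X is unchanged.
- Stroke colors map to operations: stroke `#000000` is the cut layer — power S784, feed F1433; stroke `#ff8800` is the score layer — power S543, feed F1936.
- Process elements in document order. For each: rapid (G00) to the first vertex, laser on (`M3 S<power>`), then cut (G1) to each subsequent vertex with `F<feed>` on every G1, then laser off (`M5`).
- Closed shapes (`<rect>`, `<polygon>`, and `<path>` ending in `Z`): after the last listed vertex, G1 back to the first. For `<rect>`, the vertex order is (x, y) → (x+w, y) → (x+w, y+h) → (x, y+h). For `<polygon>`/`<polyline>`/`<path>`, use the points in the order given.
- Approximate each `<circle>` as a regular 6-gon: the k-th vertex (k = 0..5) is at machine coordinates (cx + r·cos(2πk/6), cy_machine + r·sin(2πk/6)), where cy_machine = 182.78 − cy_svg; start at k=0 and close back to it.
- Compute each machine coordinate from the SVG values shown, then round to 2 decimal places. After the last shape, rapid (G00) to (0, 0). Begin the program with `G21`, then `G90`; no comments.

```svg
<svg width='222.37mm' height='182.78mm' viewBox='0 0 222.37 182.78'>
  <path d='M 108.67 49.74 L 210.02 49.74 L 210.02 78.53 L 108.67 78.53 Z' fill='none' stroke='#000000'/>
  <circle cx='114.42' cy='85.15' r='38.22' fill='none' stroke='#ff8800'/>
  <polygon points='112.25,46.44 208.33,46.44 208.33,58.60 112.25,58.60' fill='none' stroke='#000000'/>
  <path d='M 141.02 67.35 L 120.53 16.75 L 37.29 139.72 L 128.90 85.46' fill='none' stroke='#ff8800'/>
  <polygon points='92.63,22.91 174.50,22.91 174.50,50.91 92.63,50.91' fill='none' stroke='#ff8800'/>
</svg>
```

G21
G90
G00 X108.67 Y133.04
M3 S784
G1 X210.02 Y133.04 F1433
G1 X210.02 Y104.25 F1433
G1 X108.67 Y104.25 F1433
G1 X108.67 Y133.04 F1433
M5
G00 X152.64 Y97.63
M3 S543
G1 X133.53 Y130.73 F1936
G1 X95.31 Y130.73 F1936
G1 X76.20 Y97.63 F1936
G1 X95.31 Y64.53 F1936
G1 X133.53 Y64.53 F1936
G1 X152.64 Y97.63 F1936
M5
G00 X112.25 Y136.34
M3 S784
G1 X208.33 Y136.34 F1433
G1 X208.33 Y124.18 F1433
G1 X112.25 Y124.18 F1433
G1 X112.25 Y136.34 F1433
M5
G00 X141.02 Y115.43
M3 S543
G1 X120.53 Y166.03 F1936
G1 X37.29 Y43.06 F1936
G1 X128.90 Y97.32 F1936
M5
G00 X92.63 Y159.87
M3 S543
G1 X174.50 Y159.87 F1936
G1 X174.50 Y131.87 F1936
G1 X92.63 Y131.87 F1936
G1 X92.63 Y159.87 F1936
M5
G00 X0.00 Y0.00

1 u = 1 mm; y_m = 182.78 − y.

[1] `<path>` rectangle, #000000→cut S784 F1433: (108.67,133.04) → (210.02,133.04) → (210.02,104.25) → (108.67,104.25) → (108.67,133.04) (closed)

[2] `<circle>` circle, #ff8800→score S543 F1936: (152.64,97.63) → (133.53,130.73) → (95.31,130.73) → (76.20,97.63) → (95.31,64.53) → (133.53,64.53) → (152.64,97.63) (closed)

[3] `<polygon>` rectangle, #000000→cut S784 F1433: (112.25,136.34) → (208.33,136.34) → (208.33,124.18) → (112.25,124.18) → (112.25,136.34) (closed)

[4] `<path>` open polyline, #ff8800→score S543 F1936: (141.02,115.43) → (120.53,166.03) → (37.29,43.06) → (128.90,97.32)

[5] `<polygon>` rectangle, #ff8800→score S543 F1936: (92.63,159.87) → (174.50,159.87) → (174.50,131.87) → (92.63,131.87) → (92.63,159.87) (closed)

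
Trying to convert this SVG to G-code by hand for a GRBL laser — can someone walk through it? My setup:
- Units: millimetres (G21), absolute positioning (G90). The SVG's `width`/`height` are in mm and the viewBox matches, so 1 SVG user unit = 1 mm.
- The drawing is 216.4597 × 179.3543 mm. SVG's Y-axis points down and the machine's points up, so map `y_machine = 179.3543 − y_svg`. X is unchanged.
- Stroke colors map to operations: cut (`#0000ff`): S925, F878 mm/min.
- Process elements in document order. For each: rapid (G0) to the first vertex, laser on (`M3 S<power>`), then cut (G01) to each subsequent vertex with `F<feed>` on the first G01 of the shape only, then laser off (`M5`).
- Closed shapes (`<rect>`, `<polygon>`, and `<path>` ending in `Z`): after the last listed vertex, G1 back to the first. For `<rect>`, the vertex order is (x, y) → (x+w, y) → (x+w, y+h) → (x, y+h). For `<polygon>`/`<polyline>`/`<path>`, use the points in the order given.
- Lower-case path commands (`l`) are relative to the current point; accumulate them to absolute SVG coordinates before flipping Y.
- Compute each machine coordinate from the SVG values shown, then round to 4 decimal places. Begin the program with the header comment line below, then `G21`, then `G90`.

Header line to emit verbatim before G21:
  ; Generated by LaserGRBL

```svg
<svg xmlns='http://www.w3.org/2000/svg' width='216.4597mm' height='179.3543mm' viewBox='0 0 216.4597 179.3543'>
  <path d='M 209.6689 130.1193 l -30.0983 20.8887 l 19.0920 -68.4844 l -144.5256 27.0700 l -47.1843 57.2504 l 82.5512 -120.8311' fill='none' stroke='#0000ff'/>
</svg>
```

; Generated by LaserGRBL
G21
G90
G0 X209.6689 Y49.2350
M3 S925
G01 X179.5706 Y28.3463 F878
G01 X198.6626 Y96.8307
G01 X54.1370 Y69.7607
G01 X6.9527 Y12.5103
G01 X89.5039 Y133.3414
M5

viewBox `0 0 216.4597 179.3543` with mm width/height → 1 unit = 1 mm. Flip: y_m = 179.3543 − y_svg.

**Shape 1** — `<path>` open polyline, stroke `#0000ff` → cut (S925, F878). Machine vertices: (209.6689,49.2350) → (179.5706,28.3463) → (198.6626,96.8307) → (54.1370,69.7607) → (6.9527,12.5103) → (89.5039,133.3414). Open path.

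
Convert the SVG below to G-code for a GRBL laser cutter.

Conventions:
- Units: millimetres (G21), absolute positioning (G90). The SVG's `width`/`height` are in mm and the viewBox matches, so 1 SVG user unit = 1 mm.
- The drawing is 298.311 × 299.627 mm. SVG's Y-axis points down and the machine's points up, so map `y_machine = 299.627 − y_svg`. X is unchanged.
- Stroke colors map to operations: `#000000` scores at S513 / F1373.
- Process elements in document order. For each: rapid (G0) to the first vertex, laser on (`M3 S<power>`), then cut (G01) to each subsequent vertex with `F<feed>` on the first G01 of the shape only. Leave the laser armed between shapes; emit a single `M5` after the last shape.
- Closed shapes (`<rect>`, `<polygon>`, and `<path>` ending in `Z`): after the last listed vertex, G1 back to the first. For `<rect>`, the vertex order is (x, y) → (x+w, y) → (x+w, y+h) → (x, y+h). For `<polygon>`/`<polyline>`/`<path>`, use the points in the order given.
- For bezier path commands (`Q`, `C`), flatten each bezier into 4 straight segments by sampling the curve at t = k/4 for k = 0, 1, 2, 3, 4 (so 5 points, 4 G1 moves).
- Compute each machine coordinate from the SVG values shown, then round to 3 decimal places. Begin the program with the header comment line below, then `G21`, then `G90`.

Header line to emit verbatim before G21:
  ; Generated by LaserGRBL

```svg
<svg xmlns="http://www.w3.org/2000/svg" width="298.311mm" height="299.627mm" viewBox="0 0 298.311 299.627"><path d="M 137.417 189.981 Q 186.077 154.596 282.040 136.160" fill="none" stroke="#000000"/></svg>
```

; Generated by LaserGRBL
G21
G90
G0 X137.417 Y109.646
M3 S513
G01 X164.703 Y126.279 F1373
G01 X197.903 Y140.794
G01 X237.015 Y153.190
G01 X282.040 Y163.467
M5

viewBox `0 0 298.311 299.627` with mm width/height → 1 unit = 1 mm. Flip: y_m = 299.627 − y_svg.

**Shape 1** — `<path>` quadratic bezier, stroke `#000000` → score (S513, F1373). Control points (SVG): P0=(137.417,189.981), P1=(186.077,154.596), P2=(282.040,136.160); sampled at t=k/4. Machine vertices: (137.417,109.646) → (164.703,126.279) → (197.903,140.794) → (237.015,153.190) → (282.040,163.467). Open path.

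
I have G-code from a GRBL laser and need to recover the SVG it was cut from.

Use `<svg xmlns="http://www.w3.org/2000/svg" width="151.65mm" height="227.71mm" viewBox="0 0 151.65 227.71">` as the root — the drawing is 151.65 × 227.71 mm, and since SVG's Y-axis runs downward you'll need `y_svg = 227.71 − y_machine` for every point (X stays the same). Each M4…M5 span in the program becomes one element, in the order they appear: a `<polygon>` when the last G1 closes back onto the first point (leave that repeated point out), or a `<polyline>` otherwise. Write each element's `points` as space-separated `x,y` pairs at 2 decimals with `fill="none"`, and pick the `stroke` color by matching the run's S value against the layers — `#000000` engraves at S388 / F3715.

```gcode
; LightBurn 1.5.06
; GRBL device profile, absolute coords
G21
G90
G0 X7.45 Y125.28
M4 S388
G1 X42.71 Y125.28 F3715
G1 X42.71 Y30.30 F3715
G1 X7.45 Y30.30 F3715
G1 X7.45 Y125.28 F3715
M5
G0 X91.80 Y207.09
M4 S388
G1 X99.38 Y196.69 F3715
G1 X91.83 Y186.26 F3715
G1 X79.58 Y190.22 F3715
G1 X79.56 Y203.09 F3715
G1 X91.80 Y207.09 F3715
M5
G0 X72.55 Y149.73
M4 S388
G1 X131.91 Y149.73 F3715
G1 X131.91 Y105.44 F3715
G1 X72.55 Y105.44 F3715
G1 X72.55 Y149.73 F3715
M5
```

Machine Y-up, SVG Y-down with viewBox height 227.71, so y_svg = 227.71 − y_machine; X carries over. Every run uses S388, so all elements get stroke `#000000` (engrave).

Run 1: The run returns to its start, so emit a `<polygon>` with points (Y-flipped): 7.45,102.43 42.71,102.43 42.71,197.41 7.45,197.41.

Run 2: The run returns to its start, so emit a `<polygon>` with points (Y-flipped): 91.80,20.62 99.38,31.02 91.83,41.45 79.58,37.49 79.56,24.62.

Run 3: The run returns to its start, so emit a `<polygon>` with points (Y-flipped): 72.55,77.98 131.91,77.98 131.91,122.27 72.55,122.27.

<svg xmlns="http://www.w3.org/2000/svg" width="151.65mm" height="227.71mm" viewBox="0 0 151.65 227.71">
  <polygon points="7.45,102.43 42.71,102.43 42.71,197.41 7.45,197.41" fill="none" stroke="#000000"/>
  <polygon points="91.80,20.62 99.38,31.02 91.83,41.45 79.58,37.49 79.56,24.62" fill="none" stroke="#000000"/>
  <polygon points="72.55,77.98 131.91,77.98 131.91,122.27 72.55,122.27" fill="none" stroke="#000000"/>
</svg>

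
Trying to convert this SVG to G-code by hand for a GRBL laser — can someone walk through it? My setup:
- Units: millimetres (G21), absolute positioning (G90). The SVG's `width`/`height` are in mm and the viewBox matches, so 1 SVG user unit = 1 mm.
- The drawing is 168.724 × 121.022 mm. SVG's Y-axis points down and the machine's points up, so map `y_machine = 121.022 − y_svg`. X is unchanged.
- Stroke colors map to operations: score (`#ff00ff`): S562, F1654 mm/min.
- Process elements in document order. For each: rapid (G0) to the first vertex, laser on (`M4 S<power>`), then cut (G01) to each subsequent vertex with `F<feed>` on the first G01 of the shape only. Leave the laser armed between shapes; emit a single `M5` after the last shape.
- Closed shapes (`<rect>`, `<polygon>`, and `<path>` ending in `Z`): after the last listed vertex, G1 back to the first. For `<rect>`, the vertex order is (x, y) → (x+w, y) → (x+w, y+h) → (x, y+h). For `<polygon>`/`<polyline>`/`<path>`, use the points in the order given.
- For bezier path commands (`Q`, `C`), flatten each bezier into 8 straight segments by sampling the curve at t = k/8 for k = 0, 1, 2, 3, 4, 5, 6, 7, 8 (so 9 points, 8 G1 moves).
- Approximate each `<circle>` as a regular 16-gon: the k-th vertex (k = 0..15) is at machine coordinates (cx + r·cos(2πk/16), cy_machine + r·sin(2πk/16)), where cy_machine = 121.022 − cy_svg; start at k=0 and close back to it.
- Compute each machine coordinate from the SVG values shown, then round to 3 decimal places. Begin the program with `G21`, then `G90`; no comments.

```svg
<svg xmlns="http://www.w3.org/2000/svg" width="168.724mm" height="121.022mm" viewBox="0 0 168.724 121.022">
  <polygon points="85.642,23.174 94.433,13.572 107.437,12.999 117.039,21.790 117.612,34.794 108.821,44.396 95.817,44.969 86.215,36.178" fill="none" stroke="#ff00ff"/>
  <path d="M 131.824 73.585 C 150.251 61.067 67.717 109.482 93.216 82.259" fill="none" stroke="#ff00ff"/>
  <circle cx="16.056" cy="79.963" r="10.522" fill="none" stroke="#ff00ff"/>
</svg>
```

1 u = 1 mm; y_m = 121.022 − y.

[1] `<polygon>` regular polygon, #ff00ff→score S562 F1654: (85.642,97.848) → (94.433,107.450) → (107.437,108.023) → (117.039,99.232) → (117.612,86.228) → (108.821,76.626) → (95.817,76.053) → (86.215,84.844) → (85.642,97.848) (closed)

[2] `<path>` cubic bezier, #ff00ff→score S562 F1654: (131.824,47.437) → (134.410,49.542) → (129.980,47.534) → (120.983,43.016) → (109.868,37.586) → (99.085,32.845) → (91.082,30.394) → (88.310,31.833) → (93.216,38.763)

[3] `<circle>` circle, #ff00ff→score S562 F1654: (26.578,41.059) → (25.777,45.086) → (23.496,48.499) → (20.083,50.780) → (16.056,51.581) → (12.029,50.780) → (8.616,48.499) → (6.335,45.086) → (5.534,41.059) → (6.335,37.032) → (8.616,33.619) → (12.029,31.338) → (16.056,30.537) → (20.083,31.338) → (23.496,33.619) → (25.777,37.032) → (26.578,41.059) (closed)

G21
G90
G0 X85.642 Y97.848
M4 S562
G01 X94.433 Y107.450 F1654
G01 X107.437 Y108.023
G01 X117.039 Y99.232
G01 X117.612 Y86.228
G01 X108.821 Y76.626
G01 X95.817 Y76.053
G01 X86.215 Y84.844
G01 X85.642 Y97.848
G0 X131.824 Y47.437
M4 S562
G01 X134.410 Y49.542 F1654
G01 X129.980 Y47.534
G01 X120.983 Y43.016
G01 X109.868 Y37.586
G01 X99.085 Y32.845
G01 X91.082 Y30.394
G01 X88.310 Y31.833
G01 X93.216 Y38.763
G0 X26.578 Y41.059
M4 S562
G01 X25.777 Y45.086 F1654
G01 X23.496 Y48.499
G01 X20.083 Y50.780
G01 X16.056 Y51.581
G01 X12.029 Y50.780
G01 X8.616 Y48.499
G01 X6.335 Y45.086
G01 X5.534 Y41.059
G01 X6.335 Y37.032
G01 X8.616 Y33.619
G01 X12.029 Y31.338
G01 X16.056 Y30.537
G01 X20.083 Y31.338
G01 X23.496 Y33.619
G01 X25.777 Y37.032
G01 X26.578 Y41.059
M5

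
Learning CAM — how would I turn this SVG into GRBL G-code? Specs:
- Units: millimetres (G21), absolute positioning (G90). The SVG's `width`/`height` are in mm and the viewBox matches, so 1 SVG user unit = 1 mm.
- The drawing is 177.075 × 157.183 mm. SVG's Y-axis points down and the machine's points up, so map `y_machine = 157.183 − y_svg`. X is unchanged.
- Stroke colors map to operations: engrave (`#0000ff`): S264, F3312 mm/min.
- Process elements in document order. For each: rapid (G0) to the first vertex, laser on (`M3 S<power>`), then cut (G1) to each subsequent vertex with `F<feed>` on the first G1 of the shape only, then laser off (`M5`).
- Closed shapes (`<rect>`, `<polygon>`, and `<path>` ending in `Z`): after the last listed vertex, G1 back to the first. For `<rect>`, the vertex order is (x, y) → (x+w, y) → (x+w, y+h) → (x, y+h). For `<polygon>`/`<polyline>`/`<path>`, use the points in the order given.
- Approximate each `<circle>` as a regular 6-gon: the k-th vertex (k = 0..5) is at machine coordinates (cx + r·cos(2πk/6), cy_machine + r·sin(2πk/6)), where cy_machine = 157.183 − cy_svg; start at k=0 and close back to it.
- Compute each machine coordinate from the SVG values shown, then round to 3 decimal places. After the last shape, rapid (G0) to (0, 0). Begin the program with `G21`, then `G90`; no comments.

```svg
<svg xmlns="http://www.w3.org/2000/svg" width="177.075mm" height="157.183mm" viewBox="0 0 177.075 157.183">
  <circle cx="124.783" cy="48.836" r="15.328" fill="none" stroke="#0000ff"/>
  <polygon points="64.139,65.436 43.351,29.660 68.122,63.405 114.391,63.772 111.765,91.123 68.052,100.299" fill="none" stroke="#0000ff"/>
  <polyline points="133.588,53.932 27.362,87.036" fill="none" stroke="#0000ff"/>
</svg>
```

1 u = 1 mm; y_m = 157.183 − y.

[1] `<circle>` circle, #0000ff→engrave S264 F3312: (140.111,108.347) → (132.447,121.621) → (117.119,121.621) → (109.455,108.347) → (117.119,95.073) → (132.447,95.073) → (140.111,108.347) (closed)

[2] `<polygon>` closed polygon, #0000ff→engrave S264 F3312: (64.139,91.747) → (43.351,127.523) → (68.122,93.778) → (114.391,93.411) → (111.765,66.060) → (68.052,56.884) → (64.139,91.747) (closed)

[3] `<polyline>` line segment, #0000ff→engrave S264 F3312: (133.588,103.251) → (27.362,70.147)

G21
G90
G0 X140.111 Y108.347
M3 S264
G1 X132.447 Y121.621 F3312
G1 X117.119 Y121.621
G1 X109.455 Y108.347
G1 X117.119 Y95.073
G1 X132.447 Y95.073
G1 X140.111 Y108.347
M5
G0 X64.139 Y91.747
M3 S264
G1 X43.351 Y127.523 F3312
G1 X68.122 Y93.778
G1 X114.391 Y93.411
G1 X111.765 Y66.060
G1 X68.052 Y56.884
G1 X64.139 Y91.747
M5
G0 X133.588 Y103.251
M3 S264
G1 X27.362 Y70.147 F3312
M5
G0 X0.000 Y0.000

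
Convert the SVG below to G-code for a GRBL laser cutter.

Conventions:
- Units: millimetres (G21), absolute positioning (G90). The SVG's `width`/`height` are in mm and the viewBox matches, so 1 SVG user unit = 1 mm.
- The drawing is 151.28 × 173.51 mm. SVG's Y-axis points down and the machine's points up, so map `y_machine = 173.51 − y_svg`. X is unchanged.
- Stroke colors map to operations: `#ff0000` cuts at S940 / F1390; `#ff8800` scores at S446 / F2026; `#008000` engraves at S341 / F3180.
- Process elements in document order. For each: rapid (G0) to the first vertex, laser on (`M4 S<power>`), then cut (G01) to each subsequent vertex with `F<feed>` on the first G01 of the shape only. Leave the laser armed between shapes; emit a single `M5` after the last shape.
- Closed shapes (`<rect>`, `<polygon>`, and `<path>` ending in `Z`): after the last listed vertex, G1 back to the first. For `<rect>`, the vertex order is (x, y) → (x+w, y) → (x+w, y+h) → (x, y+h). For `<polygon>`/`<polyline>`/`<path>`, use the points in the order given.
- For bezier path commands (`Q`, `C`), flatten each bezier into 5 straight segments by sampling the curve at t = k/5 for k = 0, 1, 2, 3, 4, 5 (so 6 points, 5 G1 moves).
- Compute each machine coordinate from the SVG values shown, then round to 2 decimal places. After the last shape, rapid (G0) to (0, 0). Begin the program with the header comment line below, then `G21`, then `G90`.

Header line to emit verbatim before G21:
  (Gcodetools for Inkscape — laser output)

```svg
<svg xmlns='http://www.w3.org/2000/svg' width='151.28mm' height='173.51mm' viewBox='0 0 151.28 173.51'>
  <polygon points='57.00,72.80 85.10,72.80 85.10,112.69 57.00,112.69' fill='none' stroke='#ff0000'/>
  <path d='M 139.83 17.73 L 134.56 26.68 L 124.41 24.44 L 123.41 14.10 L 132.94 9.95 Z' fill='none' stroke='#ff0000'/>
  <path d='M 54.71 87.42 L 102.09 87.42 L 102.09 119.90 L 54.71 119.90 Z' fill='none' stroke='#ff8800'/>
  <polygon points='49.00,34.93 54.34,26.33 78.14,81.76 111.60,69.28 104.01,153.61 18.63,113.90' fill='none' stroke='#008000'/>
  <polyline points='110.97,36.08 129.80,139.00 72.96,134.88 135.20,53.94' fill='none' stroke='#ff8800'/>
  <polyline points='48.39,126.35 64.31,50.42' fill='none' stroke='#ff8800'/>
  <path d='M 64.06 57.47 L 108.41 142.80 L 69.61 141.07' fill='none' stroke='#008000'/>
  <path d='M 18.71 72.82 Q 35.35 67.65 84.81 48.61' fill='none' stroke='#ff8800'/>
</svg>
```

(Gcodetools for Inkscape — laser output)
G21
G90
G0 X57.00 Y100.71
M4 S940
G01 X85.10 Y100.71 F1390
G01 X85.10 Y60.82
G01 X57.00 Y60.82
G01 X57.00 Y100.71
G0 X139.83 Y155.78
M4 S940
G01 X134.56 Y146.83 F1390
G01 X124.41 Y149.07
G01 X123.41 Y159.41
G01 X132.94 Y163.56
G01 X139.83 Y155.78
G0 X54.71 Y86.09
M4 S446
G01 X102.09 Y86.09 F2026
G01 X102.09 Y53.61
G01 X54.71 Y53.61
G01 X54.71 Y86.09
G0 X49.00 Y138.58
M4 S341
G01 X54.34 Y147.18 F3180
G01 X78.14 Y91.75
G01 X111.60 Y104.23
G01 X104.01 Y19.90
G01 X18.63 Y59.61
G01 X49.00 Y138.58
G0 X110.97 Y137.43
M4 S446
G01 X129.80 Y34.51 F2026
G01 X72.96 Y38.63
G01 X135.20 Y119.57
G0 X48.39 Y47.16
M4 S446
G01 X64.31 Y123.09 F2026
G0 X64.06 Y116.04
M4 S341
G01 X108.41 Y30.71 F3180
G01 X69.61 Y32.44
G0 X18.71 Y100.69
M4 S446
G01 X26.68 Y103.31 F2026
G01 X37.27 Y107.05
G01 X50.49 Y111.89
G01 X66.34 Y117.84
G01 X84.81 Y124.90
M5
G0 X0.00 Y0.00

1 u = 1 mm; y_m = 173.51 − y.

[1] `<polygon>` rectangle, #ff0000→cut S940 F1390: (57.00,100.71) → (85.10,100.71) → (85.10,60.82) → (57.00,60.82) → (57.00,100.71) (closed)

[2] `<path>` regular polygon, #ff0000→cut S940 F1390: (139.83,155.78) → (134.56,146.83) → (124.41,149.07) → (123.41,159.41) → (132.94,163.56) → (139.83,155.78) (closed)

[3] `<path>` rectangle, #ff8800→score S446 F2026: (54.71,86.09) → (102.09,86.09) → (102.09,53.61) → (54.71,53.61) → (54.71,86.09) (closed)

[4] `<polygon>` closed polygon, #008000→engrave S341 F3180: (49.00,138.58) → (54.34,147.18) → (78.14,91.75) → (111.60,104.23) → (104.01,19.90) → (18.63,59.61) → (49.00,138.58) (closed)

[5] `<polyline>` open polyline, #ff8800→score S446 F2026: (110.97,137.43) → (129.80,34.51) → (72.96,38.63) → (135.20,119.57)

[6] `<polyline>` line segment, #ff8800→score S446 F2026: (48.39,47.16) → (64.31,123.09)

[7] `<path>` open polyline, #008000→engrave S341 F3180: (64.06,116.04) → (108.41,30.71) → (69.61,32.44)

[8] `<path>` quadratic bezier, #ff8800→score S446 F2026: (18.71,100.69) → (26.68,103.31) → (37.27,107.05) → (50.49,111.89) → (66.34,117.84) → (84.81,124.90)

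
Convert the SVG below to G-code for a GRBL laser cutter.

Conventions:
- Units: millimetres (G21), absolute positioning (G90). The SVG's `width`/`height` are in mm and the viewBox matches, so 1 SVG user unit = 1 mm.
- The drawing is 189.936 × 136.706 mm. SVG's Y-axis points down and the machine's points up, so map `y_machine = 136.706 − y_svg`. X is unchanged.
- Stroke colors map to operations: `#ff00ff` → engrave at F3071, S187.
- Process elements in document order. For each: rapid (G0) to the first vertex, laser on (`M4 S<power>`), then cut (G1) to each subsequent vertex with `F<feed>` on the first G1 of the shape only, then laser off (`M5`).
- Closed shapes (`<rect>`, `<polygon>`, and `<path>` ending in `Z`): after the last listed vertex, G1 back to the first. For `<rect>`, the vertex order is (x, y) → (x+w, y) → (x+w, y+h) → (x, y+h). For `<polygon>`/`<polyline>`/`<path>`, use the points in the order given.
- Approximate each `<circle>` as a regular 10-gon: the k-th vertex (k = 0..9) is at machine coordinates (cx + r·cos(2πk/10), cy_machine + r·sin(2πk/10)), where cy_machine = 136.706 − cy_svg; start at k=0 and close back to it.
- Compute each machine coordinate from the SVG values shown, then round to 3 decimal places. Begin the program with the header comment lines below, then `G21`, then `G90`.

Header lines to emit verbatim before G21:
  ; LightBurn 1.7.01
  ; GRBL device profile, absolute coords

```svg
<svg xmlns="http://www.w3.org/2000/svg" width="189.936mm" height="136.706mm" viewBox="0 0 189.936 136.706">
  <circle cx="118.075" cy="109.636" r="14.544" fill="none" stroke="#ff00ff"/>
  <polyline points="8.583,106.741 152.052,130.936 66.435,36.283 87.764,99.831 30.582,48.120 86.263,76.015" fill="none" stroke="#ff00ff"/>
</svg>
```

1 u = 1 mm; y_m = 136.706 − y.

[1] `<circle>` circle, #ff00ff→engrave S187 F3071: (132.619,27.070) → (129.841,35.619) → (122.569,40.902) → (113.581,40.902) → (106.309,35.619) → (103.531,27.070) → (106.309,18.521) → (113.581,13.238) → (122.569,13.238) → (129.841,18.521) → (132.619,27.070) (closed)

[2] `<polyline>` open polyline, #ff00ff→engrave S187 F3071: (8.583,29.965) → (152.052,5.770) → (66.435,100.423) → (87.764,36.875) → (30.582,88.586) → (86.263,60.691)

; LightBurn 1.7.01
; GRBL device profile, absolute coords
G21
G90
G0 X132.619 Y27.070
M4 S187
G1 X129.841 Y35.619 F3071
G1 X122.569 Y40.902
G1 X113.581 Y40.902
G1 X106.309 Y35.619
G1 X103.531 Y27.070
G1 X106.309 Y18.521
G1 X113.581 Y13.238
G1 X122.569 Y13.238
G1 X129.841 Y18.521
G1 X132.619 Y27.070
M5
G0 X8.583 Y29.965
M4 S187
G1 X152.052 Y5.770 F3071
G1 X66.435 Y100.423
G1 X87.764 Y36.875
G1 X30.582 Y88.586
G1 X86.263 Y60.691
M5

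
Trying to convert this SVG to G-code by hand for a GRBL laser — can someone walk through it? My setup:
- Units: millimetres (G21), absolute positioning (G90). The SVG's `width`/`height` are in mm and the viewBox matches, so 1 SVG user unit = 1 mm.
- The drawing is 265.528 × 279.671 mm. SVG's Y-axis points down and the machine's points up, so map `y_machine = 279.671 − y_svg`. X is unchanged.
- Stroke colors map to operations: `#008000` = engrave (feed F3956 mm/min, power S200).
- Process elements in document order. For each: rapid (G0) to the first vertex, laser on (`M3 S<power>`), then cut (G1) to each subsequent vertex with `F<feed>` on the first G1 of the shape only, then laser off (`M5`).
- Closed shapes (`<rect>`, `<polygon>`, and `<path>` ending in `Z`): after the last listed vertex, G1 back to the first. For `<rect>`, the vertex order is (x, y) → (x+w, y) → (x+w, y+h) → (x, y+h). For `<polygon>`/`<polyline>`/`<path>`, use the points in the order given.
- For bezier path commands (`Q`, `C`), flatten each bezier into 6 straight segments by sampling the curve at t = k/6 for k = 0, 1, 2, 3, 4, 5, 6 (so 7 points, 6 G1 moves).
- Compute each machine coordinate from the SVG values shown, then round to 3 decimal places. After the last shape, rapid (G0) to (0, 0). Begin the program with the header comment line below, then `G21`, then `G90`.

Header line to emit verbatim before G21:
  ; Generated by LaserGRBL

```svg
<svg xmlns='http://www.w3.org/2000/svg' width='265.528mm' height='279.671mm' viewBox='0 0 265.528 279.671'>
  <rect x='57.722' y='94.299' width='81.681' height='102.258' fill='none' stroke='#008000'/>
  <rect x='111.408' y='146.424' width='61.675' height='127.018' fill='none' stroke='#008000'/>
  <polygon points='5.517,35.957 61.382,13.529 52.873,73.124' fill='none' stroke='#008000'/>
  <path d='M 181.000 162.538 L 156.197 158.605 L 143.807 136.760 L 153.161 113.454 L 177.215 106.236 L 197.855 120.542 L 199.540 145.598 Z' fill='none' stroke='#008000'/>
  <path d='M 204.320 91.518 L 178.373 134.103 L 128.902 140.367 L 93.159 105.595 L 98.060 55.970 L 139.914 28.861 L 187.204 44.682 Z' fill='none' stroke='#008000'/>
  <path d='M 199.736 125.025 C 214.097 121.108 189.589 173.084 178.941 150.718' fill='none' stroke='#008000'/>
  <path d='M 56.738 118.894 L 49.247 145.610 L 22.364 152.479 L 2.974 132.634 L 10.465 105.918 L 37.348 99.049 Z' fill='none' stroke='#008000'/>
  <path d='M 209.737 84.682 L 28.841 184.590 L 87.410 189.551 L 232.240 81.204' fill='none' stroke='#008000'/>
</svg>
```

viewBox `0 0 265.528 279.671` with mm width/height → 1 unit = 1 mm. Flip: y_m = 279.671 − y_svg.

**Shape 1** — `<rect>` rectangle, stroke `#008000` → engrave (S200, F3956). Machine vertices: (57.722,185.372) → (139.403,185.372) → (139.403,83.114) → (57.722,83.114) → (57.722,185.372). Closed: final G1 returns to the first vertex.

**Shape 2** — `<rect>` rectangle, stroke `#008000` → engrave (S200, F3956). Machine vertices: (111.408,133.247) → (173.083,133.247) → (173.083,6.229) → (111.408,6.229) → (111.408,133.247). Closed: final G1 returns to the first vertex.

**Shape 3** — `<polygon>` regular polygon, stroke `#008000` → engrave (S200, F3956). Machine vertices: (5.517,243.714) → (61.382,266.142) → (52.873,206.547) → (5.517,243.714). Closed: final G1 returns to the first vertex.

**Shape 4** — `<path>` regular polygon, stroke `#008000` → engrave (S200, F3956). Machine vertices: (181.000,117.133) → (156.197,121.066) → (143.807,142.911) → (153.161,166.217) → (177.215,173.435) → (197.855,159.129) → (199.540,134.073) → (181.000,117.133). Closed: final G1 returns to the first vertex.

**Shape 5** — `<path>` regular polygon, stroke `#008000` → engrave (S200, F3956). Machine vertices: (204.320,188.153) → (178.373,145.568) → (128.902,139.304) → (93.159,174.076) → (98.060,223.701) → (139.914,250.810) → (187.204,234.989) → (204.320,188.153). Closed: final G1 returns to the first vertex.

**Shape 6** — `<path>` cubic bezier, stroke `#008000` → engrave (S200, F3956). Control points (SVG): P0=(199.736,125.025), P1=(214.097,121.108), P2=(189.589,173.084), P3=(178.941,150.718); sampled at t=k/6. Machine vertices: (199.736,154.646) → (203.922,152.550) → (203.094,144.756) → (198.717,134.881) → (192.256,126.544) → (185.176,123.362) → (178.941,128.953). Open path.

**Shape 7** — `<path>` regular polygon, stroke `#008000` → engrave (S200, F3956). Machine vertices: (56.738,160.777) → (49.247,134.061) → (22.364,127.192) → (2.974,147.037) → (10.465,173.753) → (37.348,180.622) → (56.738,160.777). Closed: final G1 returns to the first vertex.

**Shape 8** — `<path>` open polyline, stroke `#008000` → engrave (S200, F3956). Machine vertices: (209.737,194.989) → (28.841,95.081) → (87.410,90.120) → (232.240,198.467). Open path.

; Generated by LaserGRBL
G21
G90
G0 X57.722 Y185.372
M3 S200
G1 X139.403 Y185.372 F3956
G1 X139.403 Y83.114
G1 X57.722 Y83.114
G1 X57.722 Y185.372
M5
G0 X111.408 Y133.247
M3 S200
G1 X173.083 Y133.247 F3956
G1 X173.083 Y6.229
G1 X111.408 Y6.229
G1 X111.408 Y133.247
M5
G0 X5.517 Y243.714
M3 S200
G1 X61.382 Y266.142 F3956
G1 X52.873 Y206.547
G1 X5.517 Y243.714
M5
G0 X181.000 Y117.133
M3 S200
G1 X156.197 Y121.066 F3956
G1 X143.807 Y142.911
G1 X153.161 Y166.217
G1 X177.215 Y173.435
G1 X197.855 Y159.129
G1 X199.540 Y134.073
G1 X181.000 Y117.133
M5
G0 X204.320 Y188.153
M3 S200
G1 X178.373 Y145.568 F3956
G1 X128.902 Y139.304
G1 X93.159 Y174.076
G1 X98.060 Y223.701
G1 X139.914 Y250.810
G1 X187.204 Y234.989
G1 X204.320 Y188.153
M5
G0 X199.736 Y154.646
M3 S200
G1 X203.922 Y152.550 F3956
G1 X203.094 Y144.756
G1 X198.717 Y134.881
G1 X192.256 Y126.544
G1 X185.176 Y123.362
G1 X178.941 Y128.953
M5
G0 X56.738 Y160.777
M3 S200
G1 X49.247 Y134.061 F3956
G1 X22.364 Y127.192
G1 X2.974 Y147.037
G1 X10.465 Y173.753
G1 X37.348 Y180.622
G1 X56.738 Y160.777
M5
G0 X209.737 Y194.989
M3 S200
G1 X28.841 Y95.081 F3956
G1 X87.410 Y90.120
G1 X232.240 Y198.467
M5
G0 X0.000 Y0.000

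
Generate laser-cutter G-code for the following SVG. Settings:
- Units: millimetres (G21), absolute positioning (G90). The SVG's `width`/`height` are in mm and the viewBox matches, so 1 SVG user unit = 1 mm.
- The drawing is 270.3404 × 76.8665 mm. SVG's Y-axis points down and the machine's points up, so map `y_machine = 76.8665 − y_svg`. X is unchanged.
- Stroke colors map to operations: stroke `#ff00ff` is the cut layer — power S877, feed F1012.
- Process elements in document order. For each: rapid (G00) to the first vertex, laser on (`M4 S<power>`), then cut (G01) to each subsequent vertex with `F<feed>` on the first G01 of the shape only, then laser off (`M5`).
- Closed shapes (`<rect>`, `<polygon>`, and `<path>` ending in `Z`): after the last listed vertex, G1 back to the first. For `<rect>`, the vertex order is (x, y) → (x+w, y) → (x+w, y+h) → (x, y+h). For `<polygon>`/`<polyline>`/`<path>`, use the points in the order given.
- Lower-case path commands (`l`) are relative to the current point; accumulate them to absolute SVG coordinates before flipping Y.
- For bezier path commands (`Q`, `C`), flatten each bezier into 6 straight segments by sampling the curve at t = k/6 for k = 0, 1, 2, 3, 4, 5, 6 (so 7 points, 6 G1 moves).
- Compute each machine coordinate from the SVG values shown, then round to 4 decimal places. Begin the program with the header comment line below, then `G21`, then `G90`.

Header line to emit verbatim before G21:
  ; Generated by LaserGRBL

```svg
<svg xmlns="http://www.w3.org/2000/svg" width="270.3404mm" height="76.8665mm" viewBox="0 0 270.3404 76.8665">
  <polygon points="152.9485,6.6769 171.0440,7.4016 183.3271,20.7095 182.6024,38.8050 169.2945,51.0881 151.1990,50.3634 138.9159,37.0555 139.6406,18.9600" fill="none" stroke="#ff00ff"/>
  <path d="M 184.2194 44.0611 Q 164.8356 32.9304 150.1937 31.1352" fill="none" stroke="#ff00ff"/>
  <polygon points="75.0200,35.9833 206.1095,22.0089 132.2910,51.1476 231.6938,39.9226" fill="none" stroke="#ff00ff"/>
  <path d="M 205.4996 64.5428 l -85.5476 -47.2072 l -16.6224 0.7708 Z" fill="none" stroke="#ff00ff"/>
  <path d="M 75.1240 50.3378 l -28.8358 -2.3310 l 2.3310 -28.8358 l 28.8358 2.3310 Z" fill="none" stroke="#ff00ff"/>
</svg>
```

Since the viewBox matches the mm dimensions, user units are millimetres directly. The only transform is the Y-flip y_m = 76.8665 − y_svg.

Shape 1 is a regular polygon drawn with `<polygon>`. Its stroke #ff00ff means cut at S877, F1012. After flipping Y the toolpath is (152.9485,70.1896) → (171.0440,69.4649) → (183.3271,56.1570) → (182.6024,38.0615) → (169.2945,25.7784) → (151.1990,26.5031) → (138.9159,39.8110) → (139.6406,57.9065) → (152.9485,70.1896), returning to the start.

Shape 2 is a quadratic bezier drawn with `<path>`. Its stroke #ff00ff means cut at S877, F1012. After flipping Y the toolpath is (184.2194,32.8054) → (177.8899,36.2563) → (171.8237,39.1886) → (166.0211,41.6022) → (160.4818,43.4972) → (155.2061,44.8736) → (150.1937,45.7313).

Shape 3 is a closed polygon drawn with `<polygon>`. Its stroke #ff00ff means cut at S877, F1012. After flipping Y the toolpath is (75.0200,40.8832) → (206.1095,54.8576) → (132.2910,25.7189) → (231.6938,36.9439) → (75.0200,40.8832), returning to the start.

Shape 4 is a closed polygon drawn with `<path>`. Its stroke #ff00ff means cut at S877, F1012. After flipping Y the toolpath is (205.4996,12.3237) → (119.9520,59.5309) → (103.3296,58.7601) → (205.4996,12.3237), returning to the start.

Shape 5 is a regular polygon drawn with `<path>`. Its stroke #ff00ff means cut at S877, F1012. After flipping Y the toolpath is (75.1240,26.5287) → (46.2882,28.8597) → (48.6192,57.6955) → (77.4550,55.3645) → (75.1240,26.5287), returning to the start.

; Generated by LaserGRBL
G21
G90
G00 X152.9485 Y70.1896
M4 S877
G01 X171.0440 Y69.4649 F1012
G01 X183.3271 Y56.1570
G01 X182.6024 Y38.0615
G01 X169.2945 Y25.7784
G01 X151.1990 Y26.5031
G01 X138.9159 Y39.8110
G01 X139.6406 Y57.9065
G01 X152.9485 Y70.1896
M5
G00 X184.2194 Y32.8054
M4 S877
G01 X177.8899 Y36.2563 F1012
G01 X171.8237 Y39.1886
G01 X166.0211 Y41.6022
G01 X160.4818 Y43.4972
G01 X155.2061 Y44.8736
G01 X150.1937 Y45.7313
M5
G00 X75.0200 Y40.8832
M4 S877
G01 X206.1095 Y54.8576 F1012
G01 X132.2910 Y25.7189
G01 X231.6938 Y36.9439
G01 X75.0200 Y40.8832
M5
G00 X205.4996 Y12.3237
M4 S877
G01 X119.9520 Y59.5309 F1012
G01 X103.3296 Y58.7601
G01 X205.4996 Y12.3237
M5
G00 X75.1240 Y26.5287
M4 S877
G01 X46.2882 Y28.8597 F1012
G01 X48.6192 Y57.6955
G01 X77.4550 Y55.3645
G01 X75.1240 Y26.5287
M5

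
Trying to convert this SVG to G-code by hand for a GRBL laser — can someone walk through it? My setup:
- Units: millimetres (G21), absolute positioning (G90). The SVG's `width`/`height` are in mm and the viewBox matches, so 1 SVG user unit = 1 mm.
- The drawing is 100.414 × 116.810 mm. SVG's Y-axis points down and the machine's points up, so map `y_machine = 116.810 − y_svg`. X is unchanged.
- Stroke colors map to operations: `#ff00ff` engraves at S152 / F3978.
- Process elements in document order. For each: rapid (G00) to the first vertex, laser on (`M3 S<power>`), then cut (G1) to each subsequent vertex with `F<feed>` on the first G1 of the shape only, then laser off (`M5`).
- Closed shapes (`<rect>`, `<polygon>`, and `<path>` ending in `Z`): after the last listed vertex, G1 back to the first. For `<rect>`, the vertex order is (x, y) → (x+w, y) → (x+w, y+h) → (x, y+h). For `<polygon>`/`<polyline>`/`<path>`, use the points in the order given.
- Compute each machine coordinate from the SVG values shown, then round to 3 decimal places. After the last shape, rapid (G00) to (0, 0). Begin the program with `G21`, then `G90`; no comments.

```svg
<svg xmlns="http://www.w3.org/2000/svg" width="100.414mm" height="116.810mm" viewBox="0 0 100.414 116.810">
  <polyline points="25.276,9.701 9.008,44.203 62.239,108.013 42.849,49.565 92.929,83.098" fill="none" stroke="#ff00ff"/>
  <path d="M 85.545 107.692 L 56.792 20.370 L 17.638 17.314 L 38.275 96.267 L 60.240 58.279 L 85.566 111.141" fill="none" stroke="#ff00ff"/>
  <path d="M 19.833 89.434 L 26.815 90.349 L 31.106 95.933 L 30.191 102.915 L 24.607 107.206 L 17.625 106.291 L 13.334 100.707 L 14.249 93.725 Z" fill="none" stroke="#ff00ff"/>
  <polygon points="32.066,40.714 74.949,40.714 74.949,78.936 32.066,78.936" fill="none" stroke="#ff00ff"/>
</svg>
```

viewBox `0 0 100.414 116.810` with mm width/height → 1 unit = 1 mm. Flip: y_m = 116.810 − y_svg.

**Shape 1** — `<polyline>` open polyline, stroke `#ff00ff` → engrave (S152, F3978). Machine vertices: (25.276,107.109) → (9.008,72.607) → (62.239,8.797) → (42.849,67.245) → (92.929,33.712). Open path.

**Shape 2** — `<path>` open polyline, stroke `#ff00ff` → engrave (S152, F3978). Machine vertices: (85.545,9.118) → (56.792,96.440) → (17.638,99.496) → (38.275,20.543) → (60.240,58.531) → (85.566,5.669). Open path.

**Shape 3** — `<path>` regular polygon, stroke `#ff00ff` → engrave (S152, F3978). Machine vertices: (19.833,27.376) → (26.815,26.461) → (31.106,20.877) → (30.191,13.895) → (24.607,9.604) → (17.625,10.519) → (13.334,16.103) → (14.249,23.085) → (19.833,27.376). Closed: final G1 returns to the first vertex.

**Shape 4** — `<polygon>` rectangle, stroke `#ff00ff` → engrave (S152, F3978). Machine vertices: (32.066,76.096) → (74.949,76.096) → (74.949,37.874) → (32.066,37.874) → (32.066,76.096). Closed: final G1 returns to the first vertex.

G21
G90
G00 X25.276 Y107.109
M3 S152
G1 X9.008 Y72.607 F3978
G1 X62.239 Y8.797
G1 X42.849 Y67.245
G1 X92.929 Y33.712
M5
G00 X85.545 Y9.118
M3 S152
G1 X56.792 Y96.440 F3978
G1 X17.638 Y99.496
G1 X38.275 Y20.543
G1 X60.240 Y58.531
G1 X85.566 Y5.669
M5
G00 X19.833 Y27.376
M3 S152
G1 X26.815 Y26.461 F3978
G1 X31.106 Y20.877
G1 X30.191 Y13.895
G1 X24.607 Y9.604
G1 X17.625 Y10.519
G1 X13.334 Y16.103
G1 X14.249 Y23.085
G1 X19.833 Y27.376
M5
G00 X32.066 Y76.096
M3 S152
G1 X74.949 Y76.096 F3978
G1 X74.949 Y37.874
G1 X32.066 Y37.874
G1 X32.066 Y76.096
M5
G00 X0.000 Y0.000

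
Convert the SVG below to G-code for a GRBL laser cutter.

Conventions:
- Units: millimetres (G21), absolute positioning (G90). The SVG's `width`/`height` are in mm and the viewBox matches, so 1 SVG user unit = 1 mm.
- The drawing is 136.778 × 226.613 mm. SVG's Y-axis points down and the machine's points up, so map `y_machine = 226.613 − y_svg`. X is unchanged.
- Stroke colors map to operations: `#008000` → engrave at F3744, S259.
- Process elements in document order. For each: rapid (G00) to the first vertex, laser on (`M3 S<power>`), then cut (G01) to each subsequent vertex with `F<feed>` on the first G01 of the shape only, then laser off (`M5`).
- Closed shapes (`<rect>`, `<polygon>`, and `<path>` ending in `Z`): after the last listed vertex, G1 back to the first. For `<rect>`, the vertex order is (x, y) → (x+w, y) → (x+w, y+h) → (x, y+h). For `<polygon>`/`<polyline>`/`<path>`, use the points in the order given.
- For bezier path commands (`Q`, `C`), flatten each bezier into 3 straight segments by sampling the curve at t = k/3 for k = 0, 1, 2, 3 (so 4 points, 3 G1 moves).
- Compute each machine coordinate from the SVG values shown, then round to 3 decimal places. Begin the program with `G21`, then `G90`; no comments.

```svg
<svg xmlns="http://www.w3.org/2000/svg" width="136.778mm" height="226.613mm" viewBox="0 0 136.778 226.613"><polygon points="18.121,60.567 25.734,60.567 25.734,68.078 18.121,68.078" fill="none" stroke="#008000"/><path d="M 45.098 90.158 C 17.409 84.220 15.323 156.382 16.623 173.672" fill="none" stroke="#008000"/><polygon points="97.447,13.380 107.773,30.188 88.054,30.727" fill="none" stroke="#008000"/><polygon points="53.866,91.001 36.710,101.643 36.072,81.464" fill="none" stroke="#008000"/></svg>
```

G21
G90
G00 X18.121 Y166.046
M3 S259
G01 X25.734 Y166.046 F3744
G01 X25.734 Y158.535
G01 X18.121 Y158.535
G01 X18.121 Y166.046
M5
G00 X45.098 Y136.455
M3 S259
G01 X25.120 Y121.285 F3744
G01 X17.275 Y83.597
G01 X16.623 Y52.941
M5
G00 X97.447 Y213.233
M3 S259
G01 X107.773 Y196.425 F3744
G01 X88.054 Y195.886
G01 X97.447 Y213.233
M5
G00 X53.866 Y135.612
M3 S259
G01 X36.710 Y124.970 F3744
G01 X36.072 Y145.149
G01 X53.866 Y135.612
M5

viewBox `0 0 136.778 226.613` with mm width/height → 1 unit = 1 mm. Flip: y_m = 226.613 − y_svg.

**Shape 1** — `<polygon>` rectangle, stroke `#008000` → engrave (S259, F3744). Machine vertices: (18.121,166.046) → (25.734,166.046) → (25.734,158.535) → (18.121,158.535) → (18.121,166.046). Closed: final G1 returns to the first vertex.

**Shape 2** — `<path>` cubic bezier, stroke `#008000` → engrave (S259, F3744). Control points (SVG): P0=(45.098,90.158), P1=(17.409,84.220), P2=(15.323,156.382), P3=(16.623,173.672); sampled at t=k/3. Machine vertices: (45.098,136.455) → (25.120,121.285) → (17.275,83.597) → (16.623,52.941). Open path.

**Shape 3** — `<polygon>` regular polygon, stroke `#008000` → engrave (S259, F3744). Machine vertices: (97.447,213.233) → (107.773,196.425) → (88.054,195.886) → (97.447,213.233). Closed: final G1 returns to the first vertex.

**Shape 4** — `<polygon>` regular polygon, stroke `#008000` → engrave (S259, F3744). Machine vertices: (53.866,135.612) → (36.710,124.970) → (36.072,145.149) → (53.866,135.612). Closed: final G1 returns to the first vertex.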